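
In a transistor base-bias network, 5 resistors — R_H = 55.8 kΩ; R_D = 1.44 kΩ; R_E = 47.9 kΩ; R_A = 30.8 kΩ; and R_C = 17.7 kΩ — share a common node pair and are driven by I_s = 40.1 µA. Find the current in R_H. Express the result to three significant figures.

ΣG = 1/55.8 + 1/1.44 + 1/47.9 + 1/30.8 + 1/17.7 = 0.8222.
By the current-divider rule, I = I_s · G_k/ΣG = 40.1 × 0.02180 = 0.8740 µA.

I ≈ 0.874 µA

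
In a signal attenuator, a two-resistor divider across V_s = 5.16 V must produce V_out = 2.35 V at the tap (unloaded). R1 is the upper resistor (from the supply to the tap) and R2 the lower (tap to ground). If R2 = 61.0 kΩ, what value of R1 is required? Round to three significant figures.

Required fraction k = V_out/V_s = 0.4554.
So R1 = R2 · (V_s/V_out − 1) = 61.0 × (5.16/2.35 − 1) = 61.0 × 1.196 = 72.94 kΩ.

R1 ≈ 72.9 kΩ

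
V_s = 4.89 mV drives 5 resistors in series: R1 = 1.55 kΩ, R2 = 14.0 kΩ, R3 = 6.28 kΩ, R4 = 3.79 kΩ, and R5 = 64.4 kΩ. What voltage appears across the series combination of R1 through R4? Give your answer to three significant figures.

V ≈ 1.39 mV

Total series resistance ΣR = 1.55 + 14.0 + 6.28 + 3.79 + 64.4 = 90.02 kΩ.
R_{R1..R4} = 1.55 + 14.0 + 6.28 + 3.79 = 25.62 kΩ.
By the voltage-divider rule, V = 4.89 × 25.62/90.02 = 1.392 mV.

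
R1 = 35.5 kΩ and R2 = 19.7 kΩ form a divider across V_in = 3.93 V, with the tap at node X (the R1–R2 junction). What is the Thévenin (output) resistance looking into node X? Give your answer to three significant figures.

With V_in suppressed (replaced by a short), R_th = R1 ‖ R2 = (35.50 × 19.7)/(35.50 + 19.7) = 12.67 kΩ.

R_th ≈ 12.7 kΩ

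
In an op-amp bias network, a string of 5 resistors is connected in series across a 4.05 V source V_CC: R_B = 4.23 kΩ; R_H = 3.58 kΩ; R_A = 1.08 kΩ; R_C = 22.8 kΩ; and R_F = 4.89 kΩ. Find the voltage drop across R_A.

V ≈ 0.120 V

Total series resistance ΣR = 4.23 + 3.58 + 1.08 + 22.8 + 4.89 = 36.58 kΩ.
Voltage divider: V = V_CC · (1.080 / 36.58) = 4.05 × 0.02952 = 0.1196 V.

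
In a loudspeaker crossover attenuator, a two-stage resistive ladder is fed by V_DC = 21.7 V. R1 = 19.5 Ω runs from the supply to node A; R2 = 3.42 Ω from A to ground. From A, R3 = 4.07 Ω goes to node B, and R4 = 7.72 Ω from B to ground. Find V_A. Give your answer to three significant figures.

V_A ≈ 2.60 V

Looking into the second stage from A: R3 + R4 = 11.79 Ω appears in parallel with R2.
R2 ‖ (R3+R4) = 2.651 Ω.
So V_A = 21.7 × 0.1197 = 2.597 V.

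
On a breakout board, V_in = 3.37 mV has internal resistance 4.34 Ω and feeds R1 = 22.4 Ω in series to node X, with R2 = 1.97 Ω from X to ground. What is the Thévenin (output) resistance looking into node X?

R1' = 4.34 + 22.4 = 26.74 Ω (source resistance + R1).
With V_in suppressed (replaced by a short), R_th = R1' ‖ R2 = (26.74 × 1.97)/(26.74 + 1.97) = 1.835 Ω.

R_th ≈ 1.83 Ω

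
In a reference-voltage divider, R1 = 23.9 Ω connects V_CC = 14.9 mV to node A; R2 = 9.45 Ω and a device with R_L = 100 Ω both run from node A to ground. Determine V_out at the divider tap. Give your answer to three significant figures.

First combine the lower leg with the load: R2 ‖ R_L = 8.634 Ω.
Now apply the divider: V_out = 14.9 × 0.2654 = 3.954 mV.
(Unloaded it would be 4.22 mV; the load pulls it down.)

V_out ≈ 3.95 mV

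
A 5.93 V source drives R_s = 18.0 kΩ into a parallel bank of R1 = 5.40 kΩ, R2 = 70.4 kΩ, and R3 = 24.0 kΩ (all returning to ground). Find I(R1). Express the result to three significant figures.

Combine the parallel branches: R_p = (1/5.40 + 1/70.4 + 1/24.0)⁻¹ = 4.148 kΩ.
Node voltage V_A = V_CC · R_p/(R_s + R_p) = 5.93 × 0.1873 = 1.111 V.
Branch current I = V_A/R1 = 1.111/5.40 = 0.2057 mA.
(Check via current divider: I_total = 0.2677 mA; share G_k/ΣG = 0.7682 → same result.)

I ≈ 0.206 mA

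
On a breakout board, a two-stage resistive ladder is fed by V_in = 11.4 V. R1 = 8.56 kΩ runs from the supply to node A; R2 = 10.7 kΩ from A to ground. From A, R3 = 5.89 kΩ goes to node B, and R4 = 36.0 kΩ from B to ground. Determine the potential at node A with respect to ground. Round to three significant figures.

Node A sees R2 in parallel with the series input of stage 2, R3 + R4 = 41.89 kΩ.
R2 ‖ (R3+R4) = 8.523 kΩ.
First divider: V_A = V_in · 8.523/(8.56 + 8.523) = 5.688 V.

V_A ≈ 5.69 V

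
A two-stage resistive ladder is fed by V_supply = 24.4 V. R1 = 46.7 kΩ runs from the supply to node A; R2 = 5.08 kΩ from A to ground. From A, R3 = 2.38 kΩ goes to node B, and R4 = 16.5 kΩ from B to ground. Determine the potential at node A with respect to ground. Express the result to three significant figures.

V_A ≈ 1.93 V

Node A sees R2 in parallel with the series input of stage 2, R3 + R4 = 18.88 kΩ.
Effective lower resistance at A: R2 ‖ 18.88 = 4.003 kΩ.
First divider: V_A = V_supply · 4.003/(46.7 + 4.003) = 1.926 V.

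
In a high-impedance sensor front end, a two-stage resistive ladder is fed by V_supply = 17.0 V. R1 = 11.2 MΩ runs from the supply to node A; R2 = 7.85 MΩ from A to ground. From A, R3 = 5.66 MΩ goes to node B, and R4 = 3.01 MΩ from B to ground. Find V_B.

Node A sees R2 in parallel with the series input of stage 2, R3 + R4 = 8.670 MΩ.
R2 ‖ (R3+R4) = 4.120 MΩ.
First divider: V_A = V_supply · 4.120/(11.2 + 4.120) = 4.572 V.
Then the unloaded second divider: V_B = V_A × R4/(R3+R4) = 4.572 × 0.3472 = 1.587 V.

V_B ≈ 1.59 V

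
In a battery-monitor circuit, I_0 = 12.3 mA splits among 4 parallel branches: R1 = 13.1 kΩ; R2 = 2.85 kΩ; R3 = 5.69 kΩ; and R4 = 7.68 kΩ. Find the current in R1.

I ≈ 1.28 mA

Total conductance ΣG = 1/13.1 + 1/2.85 + 1/5.69 + 1/7.68 = 0.7332 (units of 1/kΩ).
R1 takes the fraction G_k/ΣG = 0.07634/0.7332 = 0.1041, so I = 12.3 × 0.1041 = 1.281 mA.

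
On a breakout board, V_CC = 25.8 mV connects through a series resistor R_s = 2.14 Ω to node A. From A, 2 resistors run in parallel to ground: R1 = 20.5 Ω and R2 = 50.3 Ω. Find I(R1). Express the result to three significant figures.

I ≈ 1.10 mA

Equivalent of the parallel group: R_p = 14.56 Ω.
V_A = 25.8 × 14.56/16.70 = 22.49 mV.
Branch current I = V_A/R1 = 22.49/20.5 = 1.097 mA.
(Equivalently: I_total = 1.545 mA, then current-divider fraction G_k/ΣG = 0.7105.)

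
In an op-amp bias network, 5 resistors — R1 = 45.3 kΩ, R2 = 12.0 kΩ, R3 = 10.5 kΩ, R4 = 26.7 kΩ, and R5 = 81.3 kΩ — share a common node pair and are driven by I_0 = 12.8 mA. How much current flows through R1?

ΣG = 1/45.3 + 1/12.0 + 1/10.5 + 1/26.7 + 1/81.3 = 0.2504.
Current divider: I(R1) = I_0 · G_k/ΣG = 12.8 × (0.02208/0.2504) = 12.8 × 0.08816 = 1.128 mA.

I ≈ 1.13 mA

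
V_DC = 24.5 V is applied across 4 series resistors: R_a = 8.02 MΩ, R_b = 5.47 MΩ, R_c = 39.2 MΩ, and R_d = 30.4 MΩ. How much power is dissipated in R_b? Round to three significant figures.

ΣR = 83.09 MΩ → I = 24.5/83.09 = 0.2949 µA.
P(R_b) = I²·R_b = (0.2949)² × 5.47 = 0.4756 µW.

P ≈ 0.476 µW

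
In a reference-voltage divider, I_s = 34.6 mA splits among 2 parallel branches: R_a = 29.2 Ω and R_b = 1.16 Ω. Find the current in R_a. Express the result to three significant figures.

With just two branches, the current splits inversely with resistance.
So I = 34.6 × 1.16/30.36 = 1.322 mA.

I ≈ 1.32 mA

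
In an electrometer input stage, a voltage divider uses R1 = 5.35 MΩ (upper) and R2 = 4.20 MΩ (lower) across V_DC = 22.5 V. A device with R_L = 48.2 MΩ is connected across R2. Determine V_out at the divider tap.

V_out ≈ 9.43 V

First combine the lower leg with the load: R2 ‖ R_L = 3.863 MΩ.
Now apply the divider: V_out = 22.5 × 0.4193 = 9.435 V.
(Unloaded it would be 9.90 V; the load pulls it down.)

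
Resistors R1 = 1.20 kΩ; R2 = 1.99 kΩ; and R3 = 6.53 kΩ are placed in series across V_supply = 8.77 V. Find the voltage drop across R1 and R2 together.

Series total: ΣR = 1.20 + 1.99 + 6.53 = 9.720 kΩ.
R_{R1..R2} = 1.20 + 1.99 = 3.190 kΩ.
By the voltage-divider rule, V = 8.77 × 3.190/9.720 = 2.878 V.

V ≈ 2.88 V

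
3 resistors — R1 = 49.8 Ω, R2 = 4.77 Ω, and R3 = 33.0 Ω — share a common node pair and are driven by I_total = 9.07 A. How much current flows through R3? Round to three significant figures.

I ≈ 1.06 A

Conductances: ΣG = 1/49.8 + 1/4.77 + 1/33.0 = 0.2600 (1/Ω).
By the current-divider rule, I = I_total · G_k/ΣG = 9.07 × 0.1165 = 1.057 A.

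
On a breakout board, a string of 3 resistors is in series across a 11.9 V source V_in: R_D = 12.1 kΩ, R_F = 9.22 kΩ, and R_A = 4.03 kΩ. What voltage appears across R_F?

V ≈ 4.33 V

Total series resistance ΣR = 12.1 + 9.22 + 4.03 = 25.35 kΩ.
By the voltage-divider rule, V = 11.9 × 9.220/25.35 = 4.328 V.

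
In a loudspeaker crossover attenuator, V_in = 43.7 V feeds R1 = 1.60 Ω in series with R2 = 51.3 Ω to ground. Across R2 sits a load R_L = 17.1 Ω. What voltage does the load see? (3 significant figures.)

First combine the lower leg with the load: R2 ‖ R_L = 12.83 Ω.
Now apply the divider: V_out = 43.7 × 0.8891 = 38.85 V.

V_out ≈ 38.9 V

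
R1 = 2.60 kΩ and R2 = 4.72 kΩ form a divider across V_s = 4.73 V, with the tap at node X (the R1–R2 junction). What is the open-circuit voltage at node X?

V_th ≈ 3.05 V

With X open, the divider is unloaded: V_th = 4.73 × 4.72/7.320 = 3.050 V.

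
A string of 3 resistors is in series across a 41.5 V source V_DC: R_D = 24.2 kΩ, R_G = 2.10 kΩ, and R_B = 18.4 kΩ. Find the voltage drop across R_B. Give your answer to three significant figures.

Series total: ΣR = 24.2 + 2.10 + 18.4 = 44.70 kΩ.
By the voltage-divider rule, V = 41.5 × 18.40/44.70 = 17.08 V.

V ≈ 17.1 V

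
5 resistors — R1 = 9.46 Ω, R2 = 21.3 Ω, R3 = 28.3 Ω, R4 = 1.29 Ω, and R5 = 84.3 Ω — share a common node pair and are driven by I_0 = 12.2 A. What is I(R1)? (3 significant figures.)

Total conductance ΣG = 1/9.46 + 1/21.3 + 1/28.3 + 1/1.29 + 1/84.3 = 0.9750 (units of 1/Ω).
R1 takes the fraction G_k/ΣG = 0.1057/0.9750 = 0.1084, so I = 12.2 × 0.1084 = 1.323 A.

I ≈ 1.32 A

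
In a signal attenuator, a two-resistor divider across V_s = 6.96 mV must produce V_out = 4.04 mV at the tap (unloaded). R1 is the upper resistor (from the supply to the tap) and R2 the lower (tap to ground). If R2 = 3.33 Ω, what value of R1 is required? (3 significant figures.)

The divider ratio is R2/(R1+R2) = 4.04/6.96 = 0.5805.
So R1 = R2 · (V_s/V_out − 1) = 3.33 × (6.96/4.04 − 1) = 3.33 × 0.7228 = 2.407 Ω.

R1 ≈ 2.41 Ω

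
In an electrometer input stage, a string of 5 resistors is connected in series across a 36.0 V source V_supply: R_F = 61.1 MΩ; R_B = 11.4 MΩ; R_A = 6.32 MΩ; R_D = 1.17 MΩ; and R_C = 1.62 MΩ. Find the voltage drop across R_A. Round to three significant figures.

V ≈ 2.79 V

ΣR = 61.1 + 11.4 + 6.32 + 1.17 + 1.62 = 81.61 MΩ.
V = V_supply · R/ΣR = 36.0 × 0.07744 = 2.788 V.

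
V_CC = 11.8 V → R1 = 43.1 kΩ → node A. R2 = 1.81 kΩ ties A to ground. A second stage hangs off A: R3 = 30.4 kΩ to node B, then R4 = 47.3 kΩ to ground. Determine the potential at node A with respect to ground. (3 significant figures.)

Looking into the second stage from A: R3 + R4 = 77.70 kΩ appears in parallel with R2.
R2 ‖ (R3+R4) = 1.769 kΩ.
First divider: V_A = V_CC · 1.769/(43.1 + 1.769) = 0.4652 V.

V_A ≈ 0.465 V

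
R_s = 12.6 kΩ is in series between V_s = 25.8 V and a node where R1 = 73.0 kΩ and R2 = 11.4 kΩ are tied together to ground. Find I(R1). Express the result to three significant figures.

I ≈ 0.155 mA

Combine the parallel branches: R_p = (1/73.0 + 1/11.4)⁻¹ = 9.860 kΩ.
Node voltage V_A = V_s · R_p/(R_s + R_p) = 25.8 × 0.4390 = 11.33 V.
I(R1) = V_A / R1 = 11.33/73.0 = 0.1552 mA.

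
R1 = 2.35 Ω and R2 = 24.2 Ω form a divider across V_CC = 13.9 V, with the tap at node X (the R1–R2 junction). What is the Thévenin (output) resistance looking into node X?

Looking into X with the source shorted: R_th = R1·R2/(R1+R2) = 2.350 × 24.2/26.55 = 2.142 Ω.

R_th ≈ 2.14 Ω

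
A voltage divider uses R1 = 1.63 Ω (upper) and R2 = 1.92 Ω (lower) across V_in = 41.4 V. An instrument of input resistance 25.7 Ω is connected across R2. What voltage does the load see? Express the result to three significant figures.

First combine the lower leg with the load: R2 ‖ R_L = 1.787 Ω.
Then V_out = V_in · R2'/(R1 + R2') = 41.4 × 1.787/3.417 = 21.65 V.

V_out ≈ 21.6 V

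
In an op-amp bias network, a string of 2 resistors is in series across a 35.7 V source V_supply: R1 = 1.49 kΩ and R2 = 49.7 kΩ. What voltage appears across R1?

ΣR = 1.49 + 49.7 = 51.19 kΩ.
By the voltage-divider rule, V = 35.7 × 1.490/51.19 = 1.039 V.

V ≈ 1.04 V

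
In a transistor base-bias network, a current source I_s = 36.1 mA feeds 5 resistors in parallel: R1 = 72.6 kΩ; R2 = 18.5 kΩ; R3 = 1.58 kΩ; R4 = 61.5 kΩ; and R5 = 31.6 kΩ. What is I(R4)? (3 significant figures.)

Conductances: ΣG = 1/72.6 + 1/18.5 + 1/1.58 + 1/61.5 + 1/31.6 = 0.7486 (1/kΩ).
By the current-divider rule, I = I_s · G_k/ΣG = 36.1 × 0.02172 = 0.7841 mA.

I ≈ 0.784 mA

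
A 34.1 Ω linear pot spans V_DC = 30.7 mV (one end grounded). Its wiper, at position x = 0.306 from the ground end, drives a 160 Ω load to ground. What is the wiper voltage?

V_out ≈ 8.99 mV

Lower segment x·R_p = 10.43 Ω; upper segment (1−x)·R_p = 23.67 Ω.
R_L loads the lower segment: effective lower R = 9.796 Ω.
Loaded-divider output: V_out = 30.7 × 0.2928 = 8.987 mV.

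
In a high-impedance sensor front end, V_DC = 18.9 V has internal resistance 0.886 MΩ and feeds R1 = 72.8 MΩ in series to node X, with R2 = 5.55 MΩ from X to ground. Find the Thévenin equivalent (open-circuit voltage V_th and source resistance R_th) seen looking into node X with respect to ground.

V_th ≈ 1.32 V, R_th ≈ 5.16 MΩ

R1' = 0.886 + 72.8 = 73.69 MΩ (source resistance + R1).
Open-circuit (no load on X): V_th = V_DC · R2/(R1' + R2) = 18.9 × 5.55/(73.69 + 5.55) = 1.324 V.
Looking into X with the source shorted: R_th = R1'·R2/(R1'+R2) = 73.69 × 5.55/79.24 = 5.161 MΩ.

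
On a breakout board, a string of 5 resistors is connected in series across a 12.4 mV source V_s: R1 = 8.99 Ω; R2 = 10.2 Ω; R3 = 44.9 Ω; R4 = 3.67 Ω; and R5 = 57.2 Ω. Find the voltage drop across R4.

Total series resistance ΣR = 8.99 + 10.2 + 44.9 + 3.67 + 57.2 = 125.0 Ω.
V = V_s · R/ΣR = 12.4 × 0.02937 = 0.3642 mV.

V ≈ 0.364 mV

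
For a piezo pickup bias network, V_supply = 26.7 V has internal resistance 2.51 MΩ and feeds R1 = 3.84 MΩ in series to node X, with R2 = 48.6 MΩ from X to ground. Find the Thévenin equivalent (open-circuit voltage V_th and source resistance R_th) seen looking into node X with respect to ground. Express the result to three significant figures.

V_th ≈ 23.6 V, R_th ≈ 5.62 MΩ

R1' = 2.51 + 3.84 = 6.350 MΩ (source resistance + R1).
Open-circuit (no load on X): V_th = V_supply · R2/(R1' + R2) = 26.7 × 48.6/(6.350 + 48.6) = 23.61 V.
Zeroing V_supply shorts the top of R1' to ground, so R_th = R1' ‖ R2 = 5.616 MΩ.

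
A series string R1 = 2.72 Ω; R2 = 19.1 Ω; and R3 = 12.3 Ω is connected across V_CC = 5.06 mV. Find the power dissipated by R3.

Series current I = V_CC/ΣR = 5.06/34.12 = 0.1483 mA.
V(R3) = I·R = 1.824 mV; P = V·I = 1.824 × 0.1483 = 0.2705 µW.

P ≈ 0.271 µW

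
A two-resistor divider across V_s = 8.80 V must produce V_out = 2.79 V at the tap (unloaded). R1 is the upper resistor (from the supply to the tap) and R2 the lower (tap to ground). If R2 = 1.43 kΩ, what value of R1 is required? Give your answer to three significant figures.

The divider ratio is R2/(R1+R2) = 2.79/8.80 = 0.3170.
So R1 = R2 · (V_s/V_out − 1) = 1.43 × (8.80/2.79 − 1) = 1.43 × 2.154 = 3.080 kΩ.

R1 ≈ 3.08 kΩ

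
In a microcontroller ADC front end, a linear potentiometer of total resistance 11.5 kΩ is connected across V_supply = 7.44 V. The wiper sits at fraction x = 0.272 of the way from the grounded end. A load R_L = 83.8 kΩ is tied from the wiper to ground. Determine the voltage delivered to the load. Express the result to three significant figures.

V_out ≈ 1.97 V

The pot divides into 8.372 kΩ above the wiper and 3.128 kΩ below.
(x·R_p) ‖ R_L = 3.015 kΩ.
Then V_out = V_supply · 3.015/(8.372 + 3.015) = 1.970 V.
(Unloaded: V_out = x·V_supply = 2.02 V.)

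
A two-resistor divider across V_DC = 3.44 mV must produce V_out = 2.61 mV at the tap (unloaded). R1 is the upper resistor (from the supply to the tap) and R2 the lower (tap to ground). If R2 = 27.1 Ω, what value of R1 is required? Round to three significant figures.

V_out/V_DC = R2/(R1+R2) = 0.7587.
R1 = R2·(1/k − 1) = 27.1 × 0.3180 = 8.618 Ω.

R1 ≈ 8.62 Ω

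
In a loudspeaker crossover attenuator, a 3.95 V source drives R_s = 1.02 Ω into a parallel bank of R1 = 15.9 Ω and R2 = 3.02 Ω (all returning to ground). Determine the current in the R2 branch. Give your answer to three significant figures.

I ≈ 0.933 A

Equivalent of the parallel group: R_p = 2.538 Ω.
V_A = 3.95 × 2.538/3.558 = 2.818 V.
I(R2) = V_A / R2 = 2.818/3.02 = 0.9330 A.
(Check via current divider: I_total = 1.110 A; share G_k/ΣG = 0.8404 → same result.)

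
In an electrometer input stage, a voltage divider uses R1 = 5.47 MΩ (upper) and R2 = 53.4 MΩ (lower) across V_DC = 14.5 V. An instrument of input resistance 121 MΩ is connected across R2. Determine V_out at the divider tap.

First combine the lower leg with the load: R2 ‖ R_L = 37.05 MΩ.
Now apply the divider: V_out = 14.5 × 0.8714 = 12.63 V.

V_out ≈ 12.6 V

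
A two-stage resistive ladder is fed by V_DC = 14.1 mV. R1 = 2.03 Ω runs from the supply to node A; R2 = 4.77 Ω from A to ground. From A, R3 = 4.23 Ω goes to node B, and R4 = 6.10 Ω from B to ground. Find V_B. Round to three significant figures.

V_B ≈ 5.13 mV

The second stage (R3 + R4 = 10.33 Ω) loads node A in parallel with R2.
Effective lower resistance at A: R2 ‖ 10.33 = 3.263 Ω.
V_A = 14.1 × 3.263/(2.03 + 3.263) = 8.692 mV.
Then the unloaded second divider: V_B = V_A × R4/(R3+R4) = 8.692 × 0.5905 = 5.133 mV.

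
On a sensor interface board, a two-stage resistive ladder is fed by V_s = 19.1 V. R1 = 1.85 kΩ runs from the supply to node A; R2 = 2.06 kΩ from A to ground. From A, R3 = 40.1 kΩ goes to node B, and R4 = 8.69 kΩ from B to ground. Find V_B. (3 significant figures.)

V_B ≈ 1.76 V

The second stage (R3 + R4 = 48.79 kΩ) loads node A in parallel with R2.
Effective lower resistance at A: R2 ‖ 48.79 = 1.977 kΩ.
So V_A = 19.1 × 0.5165 = 9.866 V.
V_B = V_A × 0.1781 = 1.757 V.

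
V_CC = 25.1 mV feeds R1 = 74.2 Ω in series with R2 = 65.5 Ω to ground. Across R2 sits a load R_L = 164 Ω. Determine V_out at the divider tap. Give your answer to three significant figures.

V_out ≈ 9.71 mV

The load sits in parallel with R2, giving an effective lower resistance R2' = R2·R_L/(R2+R_L) = 46.81 Ω.
Then V_out = V_CC · R2'/(R1 + R2') = 25.1 × 46.81/121.0 = 9.709 mV.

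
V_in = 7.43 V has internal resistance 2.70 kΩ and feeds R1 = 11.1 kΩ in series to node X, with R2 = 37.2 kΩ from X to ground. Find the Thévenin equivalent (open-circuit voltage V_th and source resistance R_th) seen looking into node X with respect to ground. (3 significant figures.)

R1' = 2.70 + 11.1 = 13.80 kΩ (source resistance + R1).
Open-circuit (no load on X): V_th = V_in · R2/(R1' + R2) = 7.43 × 37.2/(13.80 + 37.2) = 5.420 V.
Zeroing V_in shorts the top of R1' to ground, so R_th = R1' ‖ R2 = 10.07 kΩ.

V_th ≈ 5.42 V, R_th ≈ 10.1 kΩ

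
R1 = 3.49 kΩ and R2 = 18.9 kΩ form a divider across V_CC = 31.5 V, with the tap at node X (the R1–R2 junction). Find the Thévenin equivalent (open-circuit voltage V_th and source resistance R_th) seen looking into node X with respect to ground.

V_th ≈ 26.6 V, R_th ≈ 2.95 kΩ

V_th is the unloaded tap voltage: V_CC · R2/(R1+R2) = 31.5 × 0.8441 = 26.59 V.
Zeroing V_CC shorts the top of R1 to ground, so R_th = R1 ‖ R2 = 2.946 kΩ.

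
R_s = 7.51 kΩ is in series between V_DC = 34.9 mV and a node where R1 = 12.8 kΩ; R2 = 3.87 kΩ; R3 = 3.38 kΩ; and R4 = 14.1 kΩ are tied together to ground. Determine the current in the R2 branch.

I ≈ 1.44 µA

Parallel bank: R_p = 1/(1/12.8 + 1/3.87 + 1/3.38 + 1/14.1) = 1.422 kΩ.
V_A = 34.9 × 1.422/8.932 = 5.556 mV.
I(R2) = V_A / R2 = 5.556/3.87 = 1.436 µA.
(Check via current divider: I_total = 3.907 µA; share G_k/ΣG = 0.3674 → same result.)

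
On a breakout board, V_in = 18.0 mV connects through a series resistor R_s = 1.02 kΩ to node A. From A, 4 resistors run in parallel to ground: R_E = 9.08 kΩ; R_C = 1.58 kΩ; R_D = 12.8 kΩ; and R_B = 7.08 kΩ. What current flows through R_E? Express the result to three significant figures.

I ≈ 1.00 µA

Equivalent of the parallel group: R_p = 1.039 kΩ.
V_A = 18.0 × 1.039/2.059 = 9.083 mV.
Branch current I = V_A/R_E = 9.083/9.08 = 1.000 µA.
(Equivalently: I_total = 8.742 µA, then current-divider fraction G_k/ΣG = 0.1144.)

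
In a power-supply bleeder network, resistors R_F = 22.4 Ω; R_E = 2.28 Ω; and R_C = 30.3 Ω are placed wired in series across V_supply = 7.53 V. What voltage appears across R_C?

V ≈ 4.15 V

Total series resistance ΣR = 22.4 + 2.28 + 30.3 = 54.98 Ω.
V = V_supply · R/ΣR = 7.53 × 0.5511 = 4.150 V.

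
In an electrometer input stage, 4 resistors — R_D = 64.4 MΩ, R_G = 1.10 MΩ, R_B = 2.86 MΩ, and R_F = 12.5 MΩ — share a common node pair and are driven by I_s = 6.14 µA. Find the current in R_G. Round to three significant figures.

ΣG = 1/64.4 + 1/1.10 + 1/2.86 + 1/12.5 = 1.354.
By the current-divider rule, I = I_s · G_k/ΣG = 6.14 × 0.6713 = 4.122 µA.

I ≈ 4.12 µA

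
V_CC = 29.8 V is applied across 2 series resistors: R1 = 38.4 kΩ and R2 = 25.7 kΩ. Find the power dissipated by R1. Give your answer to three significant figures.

ΣR = 64.10 kΩ → I = 29.8/64.10 = 0.4649 mA.
P(R1) = I²·R1 = (0.4649)² × 38.4 = 8.299 mW.

P ≈ 8.30 mW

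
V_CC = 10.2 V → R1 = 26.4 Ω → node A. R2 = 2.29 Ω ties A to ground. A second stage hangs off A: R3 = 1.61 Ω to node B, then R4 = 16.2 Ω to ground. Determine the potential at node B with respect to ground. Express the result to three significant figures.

Node A sees R2 in parallel with the series input of stage 2, R3 + R4 = 17.81 Ω.
R2 ‖ (R3+R4) = 2.029 Ω.
First divider: V_A = V_CC · 2.029/(26.4 + 2.029) = 0.7280 V.
Then the unloaded second divider: V_B = V_A × R4/(R3+R4) = 0.7280 × 0.9096 = 0.6622 V.

V_B ≈ 0.662 V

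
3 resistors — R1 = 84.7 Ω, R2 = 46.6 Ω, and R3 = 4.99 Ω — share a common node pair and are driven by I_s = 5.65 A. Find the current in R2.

I ≈ 0.519 A

Conductances: ΣG = 1/84.7 + 1/46.6 + 1/4.99 = 0.2337 (1/Ω).
Current divider: I(R2) = I_s · G_k/ΣG = 5.65 × (0.02146/0.2337) = 5.65 × 0.09184 = 0.5189 A.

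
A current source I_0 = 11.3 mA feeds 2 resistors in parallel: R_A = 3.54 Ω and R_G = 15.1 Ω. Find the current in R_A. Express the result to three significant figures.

I ≈ 9.15 mA

For two parallel branches, I_k = I_0 · (other R)/(sum of R).
I(R_A) = 11.3 × 15.1/(3.54 + 15.1) = 11.3 × 0.8101 = 9.154 mA.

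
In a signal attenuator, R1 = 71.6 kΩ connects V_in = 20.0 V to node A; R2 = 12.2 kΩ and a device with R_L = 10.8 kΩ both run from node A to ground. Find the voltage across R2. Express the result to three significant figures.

V_out ≈ 1.48 V

The load sits in parallel with R2, giving an effective lower resistance R2' = R2·R_L/(R2+R_L) = 5.729 kΩ.
Now apply the divider: V_out = 20.0 × 0.07408 = 1.482 V.
(Unloaded it would be 2.91 V; the load pulls it down.)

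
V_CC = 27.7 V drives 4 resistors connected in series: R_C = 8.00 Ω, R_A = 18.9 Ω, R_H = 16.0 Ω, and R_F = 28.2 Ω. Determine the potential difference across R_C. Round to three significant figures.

Total series resistance ΣR = 8.00 + 18.9 + 16.0 + 28.2 = 71.10 Ω.
Voltage divider: V = V_CC · (8.000 / 71.10) = 27.7 × 0.1125 = 3.117 V.

V ≈ 3.12 V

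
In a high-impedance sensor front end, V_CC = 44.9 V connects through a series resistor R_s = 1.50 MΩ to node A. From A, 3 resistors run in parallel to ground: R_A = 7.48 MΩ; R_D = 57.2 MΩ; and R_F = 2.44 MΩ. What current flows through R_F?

I ≈ 9.99 µA

Parallel bank: R_p = 1/(1/7.48 + 1/57.2 + 1/2.44) = 1.783 MΩ.
V_A = 44.9 × 1.783/3.283 = 24.38 V.
Branch current I = V_A/R_F = 24.38/2.44 = 9.993 µA.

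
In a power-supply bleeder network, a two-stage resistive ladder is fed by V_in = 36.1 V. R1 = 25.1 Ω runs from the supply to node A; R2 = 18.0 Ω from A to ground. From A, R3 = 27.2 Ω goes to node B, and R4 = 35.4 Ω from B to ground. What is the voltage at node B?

Node A sees R2 in parallel with the series input of stage 2, R3 + R4 = 62.60 Ω.
Effective lower resistance at A: R2 ‖ 62.60 = 13.98 Ω.
V_A = 36.1 × 13.98/(25.1 + 13.98) = 12.91 V.
Stage 2 is unloaded, so V_B = V_A · R4/(R3+R4) = 12.91 × 35.4/62.60 = 7.303 V.

V_B ≈ 7.30 V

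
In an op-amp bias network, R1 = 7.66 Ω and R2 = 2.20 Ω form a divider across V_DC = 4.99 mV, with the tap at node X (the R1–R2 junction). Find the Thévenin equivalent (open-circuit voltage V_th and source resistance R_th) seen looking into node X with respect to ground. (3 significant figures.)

V_th ≈ 1.11 mV, R_th ≈ 1.71 Ω

With X open, the divider is unloaded: V_th = 4.99 × 2.20/9.860 = 1.113 mV.
Looking into X with the source shorted: R_th = R1·R2/(R1+R2) = 7.660 × 2.20/9.860 = 1.709 Ω.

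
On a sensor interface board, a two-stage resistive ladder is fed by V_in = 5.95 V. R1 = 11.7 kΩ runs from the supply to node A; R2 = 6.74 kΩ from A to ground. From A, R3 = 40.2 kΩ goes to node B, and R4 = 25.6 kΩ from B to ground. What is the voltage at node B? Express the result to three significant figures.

V_B ≈ 0.794 V

Node A sees R2 in parallel with the series input of stage 2, R3 + R4 = 65.80 kΩ.
Effective lower resistance at A: R2 ‖ 65.80 = 6.114 kΩ.
So V_A = 5.95 × 0.3432 = 2.042 V.
V_B = V_A × 0.3891 = 0.7945 V.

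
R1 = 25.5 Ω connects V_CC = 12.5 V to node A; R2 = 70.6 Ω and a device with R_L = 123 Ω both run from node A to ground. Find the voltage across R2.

V_out ≈ 7.97 V

R2 ‖ R_L = (70.6 × 123)/(70.6 + 123) = 44.85 Ω.
Voltage divider with the loaded lower leg: V_out = 12.5 × 44.85/(25.5 + 44.85) = 12.5 × 0.6375 = 7.969 V.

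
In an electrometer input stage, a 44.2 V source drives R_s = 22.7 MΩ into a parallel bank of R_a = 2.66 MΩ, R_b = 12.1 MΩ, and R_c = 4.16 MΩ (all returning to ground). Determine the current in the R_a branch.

Equivalent of the parallel group: R_p = 1.431 MΩ.
V_A by voltage divider: V_A = 44.2 × 1.431/(22.7 + 1.431) = 2.621 V.
I(R_a) = V_A / R_a = 2.621/2.66 = 0.9852 µA.
(Check via current divider: I_total = 1.832 µA; share G_k/ΣG = 0.5378 → same result.)

I ≈ 0.985 µA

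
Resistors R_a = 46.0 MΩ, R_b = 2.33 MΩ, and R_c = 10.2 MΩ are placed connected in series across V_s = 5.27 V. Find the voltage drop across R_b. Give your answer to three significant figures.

ΣR = 46.0 + 2.33 + 10.2 = 58.53 MΩ.
V = V_s · R/ΣR = 5.27 × 0.03981 = 0.2098 V.

V ≈ 0.210 V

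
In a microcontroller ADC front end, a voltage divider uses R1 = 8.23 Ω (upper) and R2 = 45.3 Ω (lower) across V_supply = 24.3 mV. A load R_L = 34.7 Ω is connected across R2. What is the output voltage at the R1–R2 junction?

R2 ‖ R_L = (45.3 × 34.7)/(45.3 + 34.7) = 19.65 Ω.
Then V_out = V_supply · R2'/(R1 + R2') = 24.3 × 19.65/27.88 = 17.13 mV.
(Unloaded it would be 20.6 mV; the load pulls it down.)

V_out ≈ 17.1 mV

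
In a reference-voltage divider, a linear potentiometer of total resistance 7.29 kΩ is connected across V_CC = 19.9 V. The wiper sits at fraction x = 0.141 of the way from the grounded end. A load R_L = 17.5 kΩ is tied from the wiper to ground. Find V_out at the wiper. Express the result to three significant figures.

The pot divides into 6.262 kΩ above the wiper and 1.028 kΩ below.
Lower segment in parallel with the load: 1.028 ‖ 17.5 = 0.9709 kΩ.
V_out = 19.9 × 0.9709/(6.262 + 0.9709) = 2.671 V.

V_out ≈ 2.67 V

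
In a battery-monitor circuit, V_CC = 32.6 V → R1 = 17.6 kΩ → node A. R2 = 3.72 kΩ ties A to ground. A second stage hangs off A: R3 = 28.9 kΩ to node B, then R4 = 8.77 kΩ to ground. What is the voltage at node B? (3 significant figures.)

The second stage (R3 + R4 = 37.67 kΩ) loads node A in parallel with R2.
R2 ‖ (R3+R4) = 3.386 kΩ.
First divider: V_A = V_CC · 3.386/(17.6 + 3.386) = 5.259 V.
Then the unloaded second divider: V_B = V_A × R4/(R3+R4) = 5.259 × 0.2328 = 1.224 V.

V_B ≈ 1.22 V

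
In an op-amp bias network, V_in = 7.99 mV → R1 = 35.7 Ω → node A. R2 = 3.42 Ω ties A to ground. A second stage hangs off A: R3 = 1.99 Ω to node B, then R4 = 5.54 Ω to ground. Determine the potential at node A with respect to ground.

V_A ≈ 0.494 mV

Node A sees R2 in parallel with the series input of stage 2, R3 + R4 = 7.530 Ω.
Effective lower resistance at A: R2 ‖ 7.530 = 2.352 Ω.
First divider: V_A = V_in · 2.352/(35.7 + 2.352) = 0.4938 mV.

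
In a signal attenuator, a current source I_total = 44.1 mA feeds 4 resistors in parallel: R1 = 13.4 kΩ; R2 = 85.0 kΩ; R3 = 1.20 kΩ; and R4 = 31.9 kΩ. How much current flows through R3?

I ≈ 38.6 mA

Conductances: ΣG = 1/13.4 + 1/85.0 + 1/1.20 + 1/31.9 = 0.9511 (1/kΩ).
Current divider: I(R3) = I_total · G_k/ΣG = 44.1 × (0.8333/0.9511) = 44.1 × 0.8762 = 38.64 mA.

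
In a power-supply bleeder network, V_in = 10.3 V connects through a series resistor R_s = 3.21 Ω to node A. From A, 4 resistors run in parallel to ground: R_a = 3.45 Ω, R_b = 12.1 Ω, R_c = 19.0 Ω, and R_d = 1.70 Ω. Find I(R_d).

Combine the parallel branches: R_p = (1/3.45 + 1/12.1 + 1/19.0 + 1/1.70)⁻¹ = 0.9868 Ω.
V_A = 10.3 × 0.9868/4.197 = 2.422 V.
Branch current I = V_A/R_d = 2.422/1.70 = 1.425 A.

I ≈ 1.42 A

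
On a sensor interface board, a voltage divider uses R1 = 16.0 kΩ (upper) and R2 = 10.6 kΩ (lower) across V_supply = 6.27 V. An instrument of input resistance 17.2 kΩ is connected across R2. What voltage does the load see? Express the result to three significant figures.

V_out ≈ 1.82 V

The load sits in parallel with R2, giving an effective lower resistance R2' = R2·R_L/(R2+R_L) = 6.558 kΩ.
Then V_out = V_supply · R2'/(R1 + R2') = 6.27 × 6.558/22.56 = 1.823 V.
(Unloaded it would be 2.50 V; the load pulls it down.)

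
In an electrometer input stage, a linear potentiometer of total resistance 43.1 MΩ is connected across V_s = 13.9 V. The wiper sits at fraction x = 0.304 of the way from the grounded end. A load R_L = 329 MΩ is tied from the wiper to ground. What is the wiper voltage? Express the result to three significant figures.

V_out ≈ 4.11 V

Lower segment x·R_p = 13.10 MΩ; upper segment (1−x)·R_p = 30.00 MΩ.
Lower segment in parallel with the load: 13.10 ‖ 329 = 12.60 MΩ.
Loaded-divider output: V_out = 13.9 × 0.2958 = 4.112 V.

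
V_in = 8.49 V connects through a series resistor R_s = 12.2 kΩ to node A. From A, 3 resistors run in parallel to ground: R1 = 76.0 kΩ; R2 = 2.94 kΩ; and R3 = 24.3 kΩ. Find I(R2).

I ≈ 0.497 mA

Equivalent of the parallel group: R_p = 2.535 kΩ.
V_A by voltage divider: V_A = 8.49 × 2.535/(12.2 + 2.535) = 1.461 V.
I(R2) = V_A / R2 = 1.461/2.94 = 0.4968 mA.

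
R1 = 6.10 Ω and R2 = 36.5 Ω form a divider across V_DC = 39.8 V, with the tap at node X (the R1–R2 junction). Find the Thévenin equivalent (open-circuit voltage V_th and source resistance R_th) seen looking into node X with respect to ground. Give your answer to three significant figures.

With X open, the divider is unloaded: V_th = 39.8 × 36.5/42.60 = 34.10 V.
Zeroing V_DC shorts the top of R1 to ground, so R_th = R1 ‖ R2 = 5.227 Ω.

V_th ≈ 34.1 V, R_th ≈ 5.23 Ω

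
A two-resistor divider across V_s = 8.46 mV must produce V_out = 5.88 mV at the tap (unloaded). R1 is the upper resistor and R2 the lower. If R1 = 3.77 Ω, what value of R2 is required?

The divider ratio is R2/(R1+R2) = 5.88/8.46 = 0.6950.
So R2 = R1 · V_out/(V_s − V_out) = 3.77 × 5.88/(8.46 − 5.88) = 3.77 × 2.279 = 8.592 Ω.

R2 ≈ 8.59 Ω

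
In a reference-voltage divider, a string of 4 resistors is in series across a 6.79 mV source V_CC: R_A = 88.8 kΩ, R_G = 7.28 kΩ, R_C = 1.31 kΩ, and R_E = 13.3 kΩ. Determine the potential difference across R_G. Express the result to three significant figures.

Total series resistance ΣR = 88.8 + 7.28 + 1.31 + 13.3 = 110.7 kΩ.
By the voltage-divider rule, V = 6.79 × 7.280/110.7 = 0.4466 mV.

V ≈ 0.447 mV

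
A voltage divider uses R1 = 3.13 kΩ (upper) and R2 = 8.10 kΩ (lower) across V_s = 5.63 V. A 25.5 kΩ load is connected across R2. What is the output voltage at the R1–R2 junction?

The load sits in parallel with R2, giving an effective lower resistance R2' = R2·R_L/(R2+R_L) = 6.147 kΩ.
Voltage divider with the loaded lower leg: V_out = 5.63 × 6.147/(3.13 + 6.147) = 5.63 × 0.6626 = 3.731 V.

V_out ≈ 3.73 V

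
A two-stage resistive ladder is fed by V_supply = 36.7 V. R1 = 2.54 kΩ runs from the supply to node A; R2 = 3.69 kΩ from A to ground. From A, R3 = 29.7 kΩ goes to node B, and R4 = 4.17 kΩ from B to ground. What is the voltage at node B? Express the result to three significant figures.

Node A sees R2 in parallel with the series input of stage 2, R3 + R4 = 33.87 kΩ.
Effective lower resistance at A: R2 ‖ 33.87 = 3.327 kΩ.
First divider: V_A = V_supply · 3.327/(2.54 + 3.327) = 20.81 V.
V_B = V_A × 0.1231 = 2.562 V.

V_B ≈ 2.56 V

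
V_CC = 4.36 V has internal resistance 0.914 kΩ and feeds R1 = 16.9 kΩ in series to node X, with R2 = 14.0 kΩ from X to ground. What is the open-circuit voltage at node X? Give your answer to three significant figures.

V_th ≈ 1.92 V

R1' = 0.914 + 16.9 = 17.81 kΩ (source resistance + R1).
Open-circuit (no load on X): V_th = V_CC · R2/(R1' + R2) = 4.36 × 14.0/(17.81 + 14.0) = 1.919 V.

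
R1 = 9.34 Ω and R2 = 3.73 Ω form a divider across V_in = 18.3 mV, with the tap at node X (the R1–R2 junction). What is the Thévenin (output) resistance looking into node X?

R_th ≈ 2.67 Ω

Looking into X with the source shorted: R_th = R1·R2/(R1+R2) = 9.340 × 3.73/13.07 = 2.666 Ω.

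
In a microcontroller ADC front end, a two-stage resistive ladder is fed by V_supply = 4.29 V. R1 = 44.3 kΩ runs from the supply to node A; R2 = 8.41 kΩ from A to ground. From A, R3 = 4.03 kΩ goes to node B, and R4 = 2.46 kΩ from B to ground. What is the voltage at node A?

Looking into the second stage from A: R3 + R4 = 6.490 kΩ appears in parallel with R2.
Effective lower resistance at A: R2 ‖ 6.490 = 3.663 kΩ.
So V_A = 4.29 × 0.07637 = 0.3276 V.

V_A ≈ 0.328 V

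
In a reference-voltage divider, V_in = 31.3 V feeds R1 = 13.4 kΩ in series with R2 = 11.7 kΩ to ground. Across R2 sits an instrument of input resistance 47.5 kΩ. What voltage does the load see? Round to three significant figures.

First combine the lower leg with the load: R2 ‖ R_L = 9.388 kΩ.
Voltage divider with the loaded lower leg: V_out = 31.3 × 9.388/(13.4 + 9.388) = 31.3 × 0.4120 = 12.89 V.

V_out ≈ 12.9 V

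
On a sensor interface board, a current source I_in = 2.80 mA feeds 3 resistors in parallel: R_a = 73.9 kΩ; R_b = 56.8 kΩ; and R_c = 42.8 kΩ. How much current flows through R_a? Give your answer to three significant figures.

I ≈ 0.695 mA

Total conductance ΣG = 1/73.9 + 1/56.8 + 1/42.8 = 0.05450 (units of 1/kΩ).
Current divider: I(R_a) = I_in · G_k/ΣG = 2.80 × (0.01353/0.05450) = 2.80 × 0.2483 = 0.6952 mA.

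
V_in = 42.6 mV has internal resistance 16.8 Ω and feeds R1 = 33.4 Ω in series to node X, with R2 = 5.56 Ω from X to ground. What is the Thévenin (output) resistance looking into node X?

R1' = 16.8 + 33.4 = 50.20 Ω (source resistance + R1).
Looking into X with the source shorted: R_th = R1'·R2/(R1'+R2) = 50.20 × 5.56/55.76 = 5.006 Ω.

R_th ≈ 5.01 Ω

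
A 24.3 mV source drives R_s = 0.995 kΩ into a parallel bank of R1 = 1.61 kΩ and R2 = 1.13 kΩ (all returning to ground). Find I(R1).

Parallel bank: R_p = 1/(1/1.61 + 1/1.13) = 0.6640 kΩ.
V_A by voltage divider: V_A = 24.3 × 0.6640/(0.995 + 0.6640) = 9.726 mV.
Branch current I = V_A/R1 = 9.726/1.61 = 6.041 µA.

I ≈ 6.04 µA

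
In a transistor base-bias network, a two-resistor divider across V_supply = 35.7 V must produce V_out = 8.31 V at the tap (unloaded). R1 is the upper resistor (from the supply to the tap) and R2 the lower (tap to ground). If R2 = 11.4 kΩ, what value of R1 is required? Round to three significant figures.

V_out/V_supply = R2/(R1+R2) = 0.2328.
R1 = R2·(1/k − 1) = 11.4 × 3.296 = 37.57 kΩ.

R1 ≈ 37.6 kΩ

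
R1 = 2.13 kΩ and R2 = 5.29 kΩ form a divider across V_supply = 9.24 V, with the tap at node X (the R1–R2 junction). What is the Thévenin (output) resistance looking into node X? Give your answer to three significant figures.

R_th ≈ 1.52 kΩ

Looking into X with the source shorted: R_th = R1·R2/(R1+R2) = 2.130 × 5.29/7.420 = 1.519 kΩ.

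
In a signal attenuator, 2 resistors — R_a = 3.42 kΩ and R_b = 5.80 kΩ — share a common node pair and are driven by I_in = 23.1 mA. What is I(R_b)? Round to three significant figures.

I ≈ 8.57 mA

Two-branch current divider: I_k = I_in · R_other/(R_1 + R_2).
I(R_b) = 23.1 × 3.42/(3.42 + 5.80) = 23.1 × 0.3709 = 8.569 mA.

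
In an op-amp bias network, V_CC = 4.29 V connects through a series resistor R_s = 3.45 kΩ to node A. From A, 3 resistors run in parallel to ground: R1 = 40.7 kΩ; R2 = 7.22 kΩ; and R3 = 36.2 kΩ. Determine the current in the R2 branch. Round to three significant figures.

I ≈ 0.358 mA

Parallel bank: R_p = 1/(1/40.7 + 1/7.22 + 1/36.2) = 5.244 kΩ.
V_A by voltage divider: V_A = 4.29 × 5.244/(3.45 + 5.244) = 2.588 V.
Branch current I = V_A/R2 = 2.588/7.22 = 0.3584 mA.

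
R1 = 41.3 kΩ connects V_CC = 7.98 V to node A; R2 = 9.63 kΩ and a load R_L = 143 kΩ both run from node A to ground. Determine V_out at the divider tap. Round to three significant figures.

The load sits in parallel with R2, giving an effective lower resistance R2' = R2·R_L/(R2+R_L) = 9.022 kΩ.
Now apply the divider: V_out = 7.98 × 0.1793 = 1.431 V.
(Unloaded it would be 1.51 V; the load pulls it down.)

V_out ≈ 1.43 V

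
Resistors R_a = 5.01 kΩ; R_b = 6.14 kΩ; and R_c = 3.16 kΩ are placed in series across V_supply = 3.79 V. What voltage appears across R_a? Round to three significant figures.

V ≈ 1.33 V

ΣR = 5.01 + 6.14 + 3.16 = 14.31 kΩ.
By the voltage-divider rule, V = 3.79 × 5.010/14.31 = 1.327 V.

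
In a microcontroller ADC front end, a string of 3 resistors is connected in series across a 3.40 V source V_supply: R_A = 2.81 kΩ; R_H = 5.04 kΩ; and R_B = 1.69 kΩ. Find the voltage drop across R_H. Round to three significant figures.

V ≈ 1.80 V

ΣR = 2.81 + 5.04 + 1.69 = 9.540 kΩ.
By the voltage-divider rule, V = 3.40 × 5.040/9.540 = 1.796 V.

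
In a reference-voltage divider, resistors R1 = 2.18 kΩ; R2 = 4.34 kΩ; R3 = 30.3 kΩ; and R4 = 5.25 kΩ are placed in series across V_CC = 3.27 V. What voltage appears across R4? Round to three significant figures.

V ≈ 0.408 V

ΣR = 2.18 + 4.34 + 30.3 + 5.25 = 42.07 kΩ.
By the voltage-divider rule, V = 3.27 × 5.250/42.07 = 0.4081 V.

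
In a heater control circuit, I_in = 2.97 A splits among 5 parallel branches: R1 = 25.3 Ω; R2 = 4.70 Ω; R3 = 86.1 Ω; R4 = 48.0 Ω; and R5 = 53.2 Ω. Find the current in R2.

I ≈ 2.08 A

Total conductance ΣG = 1/25.3 + 1/4.70 + 1/86.1 + 1/48.0 + 1/53.2 = 0.3035 (units of 1/Ω).
R2 takes the fraction G_k/ΣG = 0.2128/0.3035 = 0.7010, so I = 2.97 × 0.7010 = 2.082 A.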